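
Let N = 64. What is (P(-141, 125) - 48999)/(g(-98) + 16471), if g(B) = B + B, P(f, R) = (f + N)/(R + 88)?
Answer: -10436864/3466575 ≈ -3.0107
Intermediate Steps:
P(f, R) = (64 + f)/(88 + R) (P(f, R) = (f + 64)/(R + 88) = (64 + f)/(88 + R))
g(B) = 2*B
(P(-141, 125) - 48999)/(g(-98) + 16471) = ((64 - 141)/(88 + 125) - 48999)/(2*(-98) + 16471) = (-77/213 - 48999)/(-196 + 16471) = ((1/213)*(-77) - 48999)/16275 = (-77/213 - 48999)*(1/16275) = -10436864/213*1/16275 = -10436864/3466575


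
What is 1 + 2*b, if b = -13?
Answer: -25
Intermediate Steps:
1 + 2*b = 1 + 2*(-13) = 1 - 26 = -25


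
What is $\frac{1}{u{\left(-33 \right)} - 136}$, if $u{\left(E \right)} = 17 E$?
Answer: $- \frac{1}{697} \approx -0.0014347$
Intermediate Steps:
$\frac{1}{u{\left(-33 \right)} - 136} = \frac{1}{17 \left(-33\right) - 136} = \frac{1}{-561 - 136} = \frac{1}{-697} = - \frac{1}{697}$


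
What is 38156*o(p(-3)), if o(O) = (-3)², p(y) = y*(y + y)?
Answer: 343404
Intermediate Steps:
p(y) = 2*y² (p(y) = y*(2*y) = 2*y²)
o(O) = 9
38156*o(p(-3)) = 38156*9 = 343404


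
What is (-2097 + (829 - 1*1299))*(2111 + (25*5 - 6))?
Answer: -5724410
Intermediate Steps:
(-2097 + (829 - 1*1299))*(2111 + (25*5 - 6)) = (-2097 + (829 - 1299))*(2111 + (125 - 6)) = (-2097 - 470)*(2111 + 119) = -2567*2230 = -5724410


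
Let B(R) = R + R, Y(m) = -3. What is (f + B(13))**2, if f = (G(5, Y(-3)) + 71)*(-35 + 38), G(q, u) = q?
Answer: 64516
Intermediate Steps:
B(R) = 2*R
f = 228 (f = (5 + 71)*(-35 + 38) = 76*3 = 228)
(f + B(13))**2 = (228 + 2*13)**2 = (228 + 26)**2 = 254**2 = 64516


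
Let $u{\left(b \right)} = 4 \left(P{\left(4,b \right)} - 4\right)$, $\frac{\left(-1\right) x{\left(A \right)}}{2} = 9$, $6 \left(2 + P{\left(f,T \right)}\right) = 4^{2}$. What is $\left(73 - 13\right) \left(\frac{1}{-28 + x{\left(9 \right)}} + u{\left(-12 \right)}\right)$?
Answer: $- \frac{18430}{23} \approx -801.3$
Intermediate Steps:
$P{\left(f,T \right)} = \frac{2}{3}$ ($P{\left(f,T \right)} = -2 + \frac{4^{2}}{6} = -2 + \frac{1}{6} \cdot 16 = -2 + \frac{8}{3} = \frac{2}{3}$)
$x{\left(A \right)} = -18$ ($x{\left(A \right)} = \left(-2\right) 9 = -18$)
$u{\left(b \right)} = - \frac{40}{3}$ ($u{\left(b \right)} = 4 \left(\frac{2}{3} - 4\right) = 4 \left(- \frac{10}{3}\right) = - \frac{40}{3}$)
$\left(73 - 13\right) \left(\frac{1}{-28 + x{\left(9 \right)}} + u{\left(-12 \right)}\right) = \left(73 - 13\right) \left(\frac{1}{-28 - 18} - \frac{40}{3}\right) = \left(73 - 13\right) \left(\frac{1}{-46} - \frac{40}{3}\right) = 60 \left(- \frac{1}{46} - \frac{40}{3}\right) = 60 \left(- \frac{1843}{138}\right) = - \frac{18430}{23}$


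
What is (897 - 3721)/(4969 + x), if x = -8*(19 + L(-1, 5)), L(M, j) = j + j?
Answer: -2824/4737 ≈ -0.59616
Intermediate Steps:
L(M, j) = 2*j
x = -232 (x = -8*(19 + 2*5) = -8*(19 + 10) = -8*29 = -232)
(897 - 3721)/(4969 + x) = (897 - 3721)/(4969 - 232) = -2824/4737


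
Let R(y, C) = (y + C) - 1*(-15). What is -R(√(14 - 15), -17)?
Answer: 2 - I ≈ 2.0 - 1.0*I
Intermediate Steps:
R(y, C) = 15 + C + y (R(y, C) = (C + y) + 15 = 15 + C + y)
-R(√(14 - 15), -17) = -(15 - 17 + √(14 - 15)) = -(15 - 17 + √(-1)) = -(15 - 17 + I) = -(-2 + I) = 2 - I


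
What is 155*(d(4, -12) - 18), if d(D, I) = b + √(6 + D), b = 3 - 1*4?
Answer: -2945 + 155*√10 ≈ -2454.8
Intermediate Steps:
b = -1 (b = 3 - 4 = -1)
d(D, I) = -1 + √(6 + D)
155*(d(4, -12) - 18) = 155*((-1 + √(6 + 4)) - 18) = 155*((-1 + √10) - 18) = 155*(-19 + √10) = -2945 + 155*√10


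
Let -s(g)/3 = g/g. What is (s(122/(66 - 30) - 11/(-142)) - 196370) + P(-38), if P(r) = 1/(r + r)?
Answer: -14924349/76 ≈ -1.9637e+5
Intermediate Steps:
P(r) = 1/(2*r)
s(g) = -3 (s(g) = -3*g/g = -3*1 = -3)
(s(122/(66 - 30) - 11/(-142)) - 196370) + P(-38) = (-3 - 196370) + (½)/(-38) = -196373 + (½)*(-1/38) = -196373 - 1/76 = -14924349/76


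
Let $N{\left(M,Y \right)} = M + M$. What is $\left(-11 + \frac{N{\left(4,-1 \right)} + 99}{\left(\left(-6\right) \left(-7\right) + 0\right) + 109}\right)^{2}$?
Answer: $\frac{2414916}{22801} \approx 105.91$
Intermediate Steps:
$N{\left(M,Y \right)} = 2 M$
$\left(-11 + \frac{N{\left(4,-1 \right)} + 99}{\left(\left(-6\right) \left(-7\right) + 0\right) + 109}\right)^{2} = \left(-11 + \frac{2 \cdot 4 + 99}{\left(\left(-6\right) \left(-7\right) + 0\right) + 109}\right)^{2} = \left(-11 + \frac{8 + 99}{\left(42 + 0\right) + 109}\right)^{2} = \left(-11 + \frac{107}{42 + 109}\right)^{2} = \left(-11 + \frac{107}{151}\right)^{2} = \left(- \frac{1554}{151}\right)^{2} = \frac{2414916}{22801}$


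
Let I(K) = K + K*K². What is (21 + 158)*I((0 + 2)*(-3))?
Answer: -39738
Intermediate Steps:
I(K) = K + K³
(21 + 158)*I((0 + 2)*(-3)) = (21 + 158)*((0 + 2)*(-3) + ((0 + 2)*(-3))³) = 179*(2*(-3) + (2*(-3))³) = 179*(-6 + (-6)³) = 179*(-6 - 216) = 179*(-222) = -39738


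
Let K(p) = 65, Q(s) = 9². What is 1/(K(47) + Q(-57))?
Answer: 1/146 ≈ 0.0068493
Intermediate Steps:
Q(s) = 81
1/(K(47) + Q(-57)) = 1/(65 + 81) = 1/146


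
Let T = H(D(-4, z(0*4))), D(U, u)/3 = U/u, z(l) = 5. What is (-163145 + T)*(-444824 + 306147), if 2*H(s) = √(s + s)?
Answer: 22624459165 - 138677*I*√30/5 ≈ 2.2624e+10 - 1.5191e+5*I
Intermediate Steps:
D(U, u) = 3*U/u (D(U, u) = 3*(U/u) = 3*U/u)
H(s) = √2*√s/2 (H(s) = √(s + s)/2 = √(2*s)/2 = (√2*√s)/2 = √2*√s/2)
T = I*√30/5 (T = √2*√(3*(-4)/5)/2 = √2*√(3*(-4)*(⅕))/2 = √2*√(-12/5)/2 = √2*(2*I*√15/5)/2 = I*√30/5 ≈ 1.0954*I)
(-163145 + T)*(-444824 + 306147) = (-163145 + I*√30/5)*(-444824 + 306147) = (-163145 + I*√30/5)*(-138677) = 22624459165 - 138677*I*√30/5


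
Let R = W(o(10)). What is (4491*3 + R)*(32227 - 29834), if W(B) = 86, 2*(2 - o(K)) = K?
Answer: 32446687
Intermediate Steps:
o(K) = 2 - K/2
R = 86
(4491*3 + R)*(32227 - 29834) = (4491*3 + 86)*(32227 - 29834) = (13473 + 86)*2393 = 13559*2393 = 32446687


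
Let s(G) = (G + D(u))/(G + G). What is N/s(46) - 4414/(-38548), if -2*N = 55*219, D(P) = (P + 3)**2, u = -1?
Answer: -1067903483/96370 ≈ -11081.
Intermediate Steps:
D(P) = (3 + P)**2
s(G) = (4 + G)/(2*G) (s(G) = (G + (3 - 1)**2)/(G + G) = (G + 2**2)/((2*G)) = (G + 4)*(1/(2*G)) = (4 + G)*(1/(2*G)) = (4 + G)/(2*G))
N = -12045/2 (N = -55*219/2 = -1/2*12045 = -12045/2 ≈ -6022.5)
N/s(46) - 4414/(-38548) = -12045*92/(4 + 46)/2 - 4414/(-38548) = -12045/(2*((1/2)*(1/46)*50)) - 4414*(-1/38548) = -12045/(2*25/46) + 2207/19274 = -12045/2*46/25 + 2207/19274 = -55407/5 + 2207/19274 = -1067903483/96370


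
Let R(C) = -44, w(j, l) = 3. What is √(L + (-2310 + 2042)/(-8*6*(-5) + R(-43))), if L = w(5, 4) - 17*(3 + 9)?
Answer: 2*I*√2479/7 ≈ 14.226*I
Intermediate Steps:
L = -201 (L = 3 - 17*(3 + 9) = 3 - 17*12 = 3 - 204 = -201)
√(L + (-2310 + 2042)/(-8*6*(-5) + R(-43))) = √(-201 + (-2310 + 2042)/(-8*6*(-5) - 44)) = √(-201 - 268/(-48*(-5) - 44)) = √(-201 - 268/(240 - 44)) = √(-201 - 268/196) = √(-201 - 268*1/196) = √(-201 - 67/49) = √(-9916/49) = 2*I*√2479/7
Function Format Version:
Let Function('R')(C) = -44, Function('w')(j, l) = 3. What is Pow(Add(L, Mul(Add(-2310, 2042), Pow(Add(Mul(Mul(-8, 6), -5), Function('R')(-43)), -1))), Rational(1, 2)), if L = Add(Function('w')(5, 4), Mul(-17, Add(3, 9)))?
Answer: Mul(Rational(2, 7), I, Pow(2479, Rational(1, 2))) ≈ Mul(14.226, I)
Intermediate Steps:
L = -201 (L = Add(3, Mul(-17, Add(3, 9))) = Add(3, Mul(-17, 12)) = Add(3, -204) = -201)
Pow(Add(L, Mul(Add(-2310, 2042), Pow(Add(Mul(Mul(-8, 6), -5), Function('R')(-43)), -1))), Rational(1, 2)) = Pow(Add(-201, Mul(Add(-2310, 2042), Pow(Add(Mul(Mul(-8, 6), -5), -44), -1))), Rational(1, 2)) = Pow(Add(-201, Mul(-268, Pow(Add(Mul(-48, -5), -44), -1))), Rational(1, 2)) = Pow(Add(-201, Mul(-268, Pow(Add(240, -44), -1))), Rational(1, 2)) = Pow(Add(-201, Mul(-268, Pow(196, -1))), Rational(1, 2)) = Pow(Add(-201, Mul(-268, Rational(1, 196))), Rational(1, 2)) = Pow(Add(-201, Rational(-67, 49)), Rational(1, 2)) = Pow(Rational(-9916, 49), Rational(1, 2)) = Mul(Rational(2, 7), I, Pow(2479, Rational(1, 2)))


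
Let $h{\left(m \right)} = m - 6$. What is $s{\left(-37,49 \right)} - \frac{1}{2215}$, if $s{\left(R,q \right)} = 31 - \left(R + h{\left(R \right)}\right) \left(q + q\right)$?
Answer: $\frac{17434264}{2215} \approx 7871.0$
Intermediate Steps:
$h{\left(m \right)} = -6 + m$ ($h{\left(m \right)} = m - 6 = -6 + m$)
$s{\left(R,q \right)} = 31 - 2 q \left(-6 + 2 R\right)$ ($s{\left(R,q \right)} = 31 - \left(R + \left(-6 + R\right)\right) \left(q + q\right) = 31 - \left(-6 + 2 R\right) 2 q = 31 - 2 q \left(-6 + 2 R\right)$)
$s{\left(-37,49 \right)} - \frac{1}{2215} = \left(31 + 12 \cdot 49 - \left(-148\right) 49\right) - \frac{1}{2215} = \left(31 + 588 + 7252\right) - \frac{1}{2215} = 7871 - \frac{1}{2215} = \frac{17434264}{2215}$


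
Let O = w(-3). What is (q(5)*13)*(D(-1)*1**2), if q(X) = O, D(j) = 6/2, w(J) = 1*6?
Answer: 234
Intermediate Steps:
w(J) = 6
O = 6
D(j) = 3 (D(j) = 6*(1/2) = 3)
q(X) = 6
(q(5)*13)*(D(-1)*1**2) = (6*13)*(3*1**2) = 78*(3*1) = 78*3 = 234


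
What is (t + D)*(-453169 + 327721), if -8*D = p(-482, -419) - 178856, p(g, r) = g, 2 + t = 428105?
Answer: -56516864322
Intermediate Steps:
t = 428103 (t = -2 + 428105 = 428103)
D = 89669/4 (D = -(-482 - 178856)/8 = -⅛*(-179338) = 89669/4 ≈ 22417.)
(t + D)*(-453169 + 327721) = (428103 + 89669/4)*(-453169 + 327721) = (1802081/4)*(-125448) = -56516864322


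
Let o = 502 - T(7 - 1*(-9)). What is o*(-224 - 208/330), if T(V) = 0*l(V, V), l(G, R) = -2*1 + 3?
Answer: -18606128/165 ≈ -1.1276e+5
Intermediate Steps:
l(G, R) = 1 (l(G, R) = -2 + 3 = 1)
T(V) = 0 (T(V) = 0*1 = 0)
o = 502 (o = 502 - 1*0 = 502 + 0 = 502)
o*(-224 - 208/330) = 502*(-224 - 208/330) = 502*(-224 - 208*1/330) = 502*(-224 - 104/165) = 502*(-37064/165) = -18606128/165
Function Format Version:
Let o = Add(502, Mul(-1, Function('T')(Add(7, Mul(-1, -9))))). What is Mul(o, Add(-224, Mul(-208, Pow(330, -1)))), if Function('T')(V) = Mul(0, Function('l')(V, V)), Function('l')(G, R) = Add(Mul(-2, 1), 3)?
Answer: Rational(-18606128, 165) ≈ -1.1276e+5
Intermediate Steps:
Function('l')(G, R) = 1 (Function('l')(G, R) = Add(-2, 3) = 1)
Function('T')(V) = 0 (Function('T')(V) = Mul(0, 1) = 0)
o = 502 (o = Add(502, Mul(-1, 0)) = Add(502, 0) = 502)
Mul(o, Add(-224, Mul(-208, Pow(330, -1)))) = Mul(502, Add(-224, Mul(-208, Pow(330, -1)))) = Mul(502, Add(-224, Mul(-208, Rational(1, 330)))) = Mul(502, Add(-224, Rational(-104, 165))) = Mul(502, Rational(-37064, 165)) = Rational(-18606128, 165)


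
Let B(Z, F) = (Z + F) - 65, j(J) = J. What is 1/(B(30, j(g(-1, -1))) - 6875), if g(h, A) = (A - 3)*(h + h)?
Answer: -1/6902 ≈ -0.00014489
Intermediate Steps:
g(h, A) = 2*h*(-3 + A) (g(h, A) = (-3 + A)*(2*h) = 2*h*(-3 + A))
B(Z, F) = -65 + F + Z (B(Z, F) = (F + Z) - 65 = -65 + F + Z)
1/(B(30, j(g(-1, -1))) - 6875) = 1/((-65 + 2*(-1)*(-3 - 1) + 30) - 6875) = 1/((-65 + 2*(-1)*(-4) + 30) - 6875) = 1/((-65 + 8 + 30) - 6875) = 1/(-27 - 6875) = 1/(-6902) = -1/6902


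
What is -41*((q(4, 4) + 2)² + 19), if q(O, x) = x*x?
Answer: -14063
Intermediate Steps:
q(O, x) = x²
-41*((q(4, 4) + 2)² + 19) = -41*((4² + 2)² + 19) = -41*((16 + 2)² + 19) = -41*(18² + 19) = -41*(324 + 19) = -41*343 = -14063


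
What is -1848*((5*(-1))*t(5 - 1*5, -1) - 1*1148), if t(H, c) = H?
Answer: 2121504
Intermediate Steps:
-1848*((5*(-1))*t(5 - 1*5, -1) - 1*1148) = -1848*((5*(-1))*(5 - 1*5) - 1*1148) = -1848*(-5*(5 - 5) - 1148) = -1848*(-5*0 - 1148) = -1848*(0 - 1148) = -1848*(-1148) = 2121504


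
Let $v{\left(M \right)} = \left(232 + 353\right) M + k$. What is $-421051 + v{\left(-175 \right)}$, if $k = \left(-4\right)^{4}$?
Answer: $-523170$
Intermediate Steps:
$k = 256$
$v{\left(M \right)} = 256 + 585 M$ ($v{\left(M \right)} = \left(232 + 353\right) M + 256 = 585 M + 256 = 256 + 585 M$)
$-421051 + v{\left(-175 \right)} = -421051 + \left(256 + 585 \left(-175\right)\right) = -421051 + \left(256 - 102375\right) = -421051 - 102119 = -523170$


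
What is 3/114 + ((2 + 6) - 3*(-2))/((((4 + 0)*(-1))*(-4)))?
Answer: 137/152 ≈ 0.90132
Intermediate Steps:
3/114 + ((2 + 6) - 3*(-2))/((((4 + 0)*(-1))*(-4))) = 3*(1/114) + (8 + 6)/(((4*(-1))*(-4))) = 1/38 + 14/((-4*(-4))) = 1/38 + 14/16 = 1/38 + 14*(1/16) = 1/38 + 7/8 = 137/152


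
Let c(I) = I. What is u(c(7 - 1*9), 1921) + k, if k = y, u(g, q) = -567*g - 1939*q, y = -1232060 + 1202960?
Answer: -3752785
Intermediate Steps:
y = -29100
u(g, q) = -1939*q - 567*g
k = -29100
u(c(7 - 1*9), 1921) + k = (-1939*1921 - 567*(7 - 1*9)) - 29100 = (-3724819 - 567*(7 - 9)) - 29100 = (-3724819 - 567*(-2)) - 29100 = (-3724819 + 1134) - 29100 = -3723685 - 29100 = -3752785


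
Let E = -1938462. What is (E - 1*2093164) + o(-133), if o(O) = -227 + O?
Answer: -4031986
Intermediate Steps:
(E - 1*2093164) + o(-133) = (-1938462 - 1*2093164) + (-227 - 133) = (-1938462 - 2093164) - 360 = -4031626 - 360 = -4031986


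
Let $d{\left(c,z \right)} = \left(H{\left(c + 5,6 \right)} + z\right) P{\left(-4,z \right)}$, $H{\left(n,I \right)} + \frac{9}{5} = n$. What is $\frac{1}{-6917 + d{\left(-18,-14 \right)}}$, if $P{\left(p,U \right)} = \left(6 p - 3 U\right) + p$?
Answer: $- \frac{5}{36601} \approx -0.00013661$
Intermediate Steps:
$H{\left(n,I \right)} = - \frac{9}{5} + n$
$P{\left(p,U \right)} = - 3 U + 7 p$ ($P{\left(p,U \right)} = \left(- 3 U + 6 p\right) + p = - 3 U + 7 p$)
$d{\left(c,z \right)} = \left(-28 - 3 z\right) \left(\frac{16}{5} + c + z\right)$ ($d{\left(c,z \right)} = \left(\left(- \frac{9}{5} + \left(c + 5\right)\right) + z\right) \left(- 3 z + 7 \left(-4\right)\right) = \left(\left(- \frac{9}{5} + \left(5 + c\right)\right) + z\right) \left(- 3 z - 28\right) = \left(\left(\frac{16}{5} + c\right) + z\right) \left(-28 - 3 z\right) = \left(\frac{16}{5} + c + z\right) \left(-28 - 3 z\right) = \left(-28 - 3 z\right) \left(\frac{16}{5} + c + z\right)$)
$\frac{1}{-6917 + d{\left(-18,-14 \right)}} = \frac{1}{-6917 - \frac{\left(28 + 3 \left(-14\right)\right) \left(16 + 5 \left(-18\right) + 5 \left(-14\right)\right)}{5}} = \frac{1}{-6917 - \frac{\left(28 - 42\right) \left(16 - 90 - 70\right)}{5}} = \frac{1}{-6917 - \left(- \frac{14}{5}\right) \left(-144\right)} = \frac{1}{-6917 - \frac{2016}{5}} = \frac{1}{- \frac{36601}{5}} = - \frac{5}{36601}$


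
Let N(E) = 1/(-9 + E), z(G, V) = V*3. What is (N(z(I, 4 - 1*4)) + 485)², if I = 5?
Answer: 19044496/81 ≈ 2.3512e+5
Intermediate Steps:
z(G, V) = 3*V
(N(z(I, 4 - 1*4)) + 485)² = (1/(-9 + 3*(4 - 1*4)) + 485)² = (1/(-9 + 3*(4 - 4)) + 485)² = (1/(-9 + 3*0) + 485)² = (1/(-9 + 0) + 485)² = (1/(-9) + 485)² = (-⅑ + 485)² = (4364/9)² = 19044496/81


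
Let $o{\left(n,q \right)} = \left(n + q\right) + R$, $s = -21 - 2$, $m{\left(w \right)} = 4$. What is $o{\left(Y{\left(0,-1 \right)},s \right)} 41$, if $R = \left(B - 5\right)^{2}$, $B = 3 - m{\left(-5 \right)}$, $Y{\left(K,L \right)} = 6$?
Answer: $779$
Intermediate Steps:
$B = -1$ ($B = 3 - 4 = -1$)
$s = -23$ ($s = -21 - 2 = -23$)
$R = 36$ ($R = \left(-1 - 5\right)^{2} = \left(-6\right)^{2} = 36$)
$o{\left(n,q \right)} = 36 + n + q$ ($o{\left(n,q \right)} = \left(n + q\right) + 36 = 36 + n + q$)
$o{\left(Y{\left(0,-1 \right)},s \right)} 41 = \left(36 + 6 - 23\right) 41 = 19 \cdot 41 = 779$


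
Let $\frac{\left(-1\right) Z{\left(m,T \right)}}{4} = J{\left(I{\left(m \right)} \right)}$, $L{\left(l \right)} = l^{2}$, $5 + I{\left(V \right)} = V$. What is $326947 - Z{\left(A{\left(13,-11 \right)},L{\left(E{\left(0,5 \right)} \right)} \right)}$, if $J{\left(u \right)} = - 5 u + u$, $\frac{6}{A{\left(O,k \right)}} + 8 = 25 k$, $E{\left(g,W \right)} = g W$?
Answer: $\frac{92548737}{283} \approx 3.2703 \cdot 10^{5}$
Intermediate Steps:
$I{\left(V \right)} = -5 + V$
$E{\left(g,W \right)} = W g$
$A{\left(O,k \right)} = \frac{6}{-8 + 25 k}$
$J{\left(u \right)} = - 4 u$
$Z{\left(m,T \right)} = -80 + 16 m$ ($Z{\left(m,T \right)} = - 4 \left(- 4 \left(-5 + m\right)\right) = - 4 \left(20 - 4 m\right) = -80 + 16 m$)
$326947 - Z{\left(A{\left(13,-11 \right)},L{\left(E{\left(0,5 \right)} \right)} \right)} = 326947 - \left(-80 + 16 \frac{6}{-8 + 25 \left(-11\right)}\right) = 326947 - \left(-80 + 16 \frac{6}{-8 - 275}\right) = 326947 - \left(-80 + 16 \frac{6}{-283}\right) = 326947 - \left(-80 + 16 \cdot 6 \left(- \frac{1}{283}\right)\right) = 326947 - \left(-80 + 16 \left(- \frac{6}{283}\right)\right) = 326947 - \left(-80 - \frac{96}{283}\right) = 326947 - - \frac{22736}{283} = 326947 + \frac{22736}{283} = \frac{92548737}{283}$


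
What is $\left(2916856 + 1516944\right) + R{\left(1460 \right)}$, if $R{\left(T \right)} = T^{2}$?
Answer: $6565400$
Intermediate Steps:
$\left(2916856 + 1516944\right) + R{\left(1460 \right)} = \left(2916856 + 1516944\right) + 1460^{2} = 4433800 + 2131600 = 6565400$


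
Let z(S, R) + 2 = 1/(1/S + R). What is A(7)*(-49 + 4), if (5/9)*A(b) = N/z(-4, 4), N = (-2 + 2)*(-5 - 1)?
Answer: 0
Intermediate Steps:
z(S, R) = -2 + 1/(R + 1/S) (z(S, R) = -2 + 1/(1/S + R) = -2 + 1/(R + 1/S))
N = 0 (N = 0*(-6) = 0)
A(b) = 0 (A(b) = 9*(0/(((-2 - 4 - 2*4*(-4))/(1 + 4*(-4)))))/5 = 9*(0/(((-2 - 4 + 32)/(1 - 16))))/5 = 9*(0/((26/(-15))))/5 = 9*(0/((-1/15*26)))/5 = 9*(0/(-26/15))/5 = 9*(0*(-15/26))/5 = (9/5)*0 = 0)
A(7)*(-49 + 4) = 0*(-49 + 4) = 0*(-45) = 0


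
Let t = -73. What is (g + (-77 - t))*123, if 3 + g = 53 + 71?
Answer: 14391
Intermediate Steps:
g = 121 (g = -3 + (53 + 71) = -3 + 124 = 121)
(g + (-77 - t))*123 = (121 + (-77 - 1*(-73)))*123 = (121 + (-77 + 73))*123 = (121 - 4)*123 = 117*123 = 14391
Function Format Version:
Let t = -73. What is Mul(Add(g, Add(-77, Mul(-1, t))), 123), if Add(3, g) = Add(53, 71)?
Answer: 14391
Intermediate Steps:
g = 121 (g = Add(-3, Add(53, 71)) = Add(-3, 124) = 121)
Mul(Add(g, Add(-77, Mul(-1, t))), 123) = Mul(Add(121, Add(-77, Mul(-1, -73))), 123) = Mul(Add(121, Add(-77, 73)), 123) = Mul(Add(121, -4), 123) = Mul(117, 123) = 14391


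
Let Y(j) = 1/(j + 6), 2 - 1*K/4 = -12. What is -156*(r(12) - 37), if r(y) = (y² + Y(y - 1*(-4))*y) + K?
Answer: -280644/11 ≈ -25513.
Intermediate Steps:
K = 56 (K = 8 - 4*(-12) = 8 + 48 = 56)
Y(j) = 1/(6 + j)
r(y) = 56 + y² + y/(10 + y) (r(y) = (y² + y/(6 + (y - 1*(-4)))) + 56 = (y² + y/(6 + (y + 4))) + 56 = (y² + y/(6 + (4 + y))) + 56 = (y² + y/(10 + y)) + 56 = 56 + y² + y/(10 + y))
-156*(r(12) - 37) = -156*((12 + (10 + 12)*(56 + 12²))/(10 + 12) - 37) = -156*((12 + 22*(56 + 144))/22 - 37) = -156*((12 + 22*200)/22 - 37) = -156*((12 + 4400)/22 - 37) = -156*((1/22)*4412 - 37) = -156*(2206/11 - 37) = -156*1799/11 = -280644/11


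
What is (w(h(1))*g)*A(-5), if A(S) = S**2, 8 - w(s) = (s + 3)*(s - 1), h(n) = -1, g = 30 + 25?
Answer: 16500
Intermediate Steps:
g = 55
w(s) = 8 - (-1 + s)*(3 + s) (w(s) = 8 - (s + 3)*(s - 1) = 8 - (3 + s)*(-1 + s) = 8 - (-1 + s)*(3 + s))
(w(h(1))*g)*A(-5) = ((11 - 1*(-1)**2 - 2*(-1))*55)*(-5)**2 = ((11 - 1*1 + 2)*55)*25 = ((11 - 1 + 2)*55)*25 = (12*55)*25 = 660*25 = 16500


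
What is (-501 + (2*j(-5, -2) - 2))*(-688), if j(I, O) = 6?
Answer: 337808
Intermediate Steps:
(-501 + (2*j(-5, -2) - 2))*(-688) = (-501 + (2*6 - 2))*(-688) = (-501 + (12 - 2))*(-688) = (-501 + 10)*(-688) = -491*(-688) = 337808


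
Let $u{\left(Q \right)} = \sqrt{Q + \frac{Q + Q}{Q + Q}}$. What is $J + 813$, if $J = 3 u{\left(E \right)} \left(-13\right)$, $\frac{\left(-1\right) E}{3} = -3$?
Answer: $813 - 39 \sqrt{10} \approx 689.67$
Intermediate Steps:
$E = 9$ ($E = \left(-3\right) \left(-3\right) = 9$)
$u{\left(Q \right)} = \sqrt{1 + Q}$ ($u{\left(Q \right)} = \sqrt{Q + \frac{2 Q}{2 Q}} = \sqrt{Q + 2 Q \frac{1}{2 Q}} = \sqrt{Q + 1} = \sqrt{1 + Q}$)
$J = - 39 \sqrt{10}$ ($J = 3 \sqrt{1 + 9} \left(-13\right) = 3 \sqrt{10} \left(-13\right) = - 39 \sqrt{10} \approx -123.33$)
$J + 813 = - 39 \sqrt{10} + 813 = 813 - 39 \sqrt{10}$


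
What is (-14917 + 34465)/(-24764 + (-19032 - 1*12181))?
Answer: -6516/18659 ≈ -0.34922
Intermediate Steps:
(-14917 + 34465)/(-24764 + (-19032 - 1*12181)) = 19548/(-24764 + (-19032 - 12181)) = 19548/(-24764 - 31213) = 19548/(-55977) = 19548*(-1/55977) = -6516/18659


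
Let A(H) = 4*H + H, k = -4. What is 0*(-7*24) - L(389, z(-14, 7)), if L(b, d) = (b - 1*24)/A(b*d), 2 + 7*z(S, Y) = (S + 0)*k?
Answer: -511/21006 ≈ -0.024326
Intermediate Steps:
A(H) = 5*H
z(S, Y) = -2/7 - 4*S/7 (z(S, Y) = -2/7 + ((S + 0)*(-4))/7 = -2/7 + (S*(-4))/7 = -2/7 + (-4*S)/7 = -2/7 - 4*S/7)
L(b, d) = (-24 + b)/(5*b*d) (L(b, d) = (b - 1*24)/((5*(b*d))) = (b - 24)/((5*b*d)) = (-24 + b)*(1/(5*b*d)) = (-24 + b)/(5*b*d))
0*(-7*24) - L(389, z(-14, 7)) = 0*(-7*24) - (-24 + 389)/(5*389*(-2/7 - 4/7*(-14))) = 0*(-168) - 365/(5*389*(-2/7 + 8)) = 0 - 365/(5*389*54/7) = 0 - 7*365/(5*389*54) = 0 - 1*511/21006 = 0 - 511/21006 = -511/21006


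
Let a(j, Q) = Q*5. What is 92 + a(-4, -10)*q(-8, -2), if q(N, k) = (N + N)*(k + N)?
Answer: -7908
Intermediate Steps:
a(j, Q) = 5*Q
q(N, k) = 2*N*(N + k) (q(N, k) = (2*N)*(N + k) = 2*N*(N + k))
92 + a(-4, -10)*q(-8, -2) = 92 + (5*(-10))*(2*(-8)*(-8 - 2)) = 92 - 100*(-8)*(-10) = 92 - 50*160 = 92 - 8000 = -7908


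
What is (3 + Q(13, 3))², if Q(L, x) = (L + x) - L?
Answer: 36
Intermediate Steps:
Q(L, x) = x
(3 + Q(13, 3))² = (3 + 3)² = 6² = 36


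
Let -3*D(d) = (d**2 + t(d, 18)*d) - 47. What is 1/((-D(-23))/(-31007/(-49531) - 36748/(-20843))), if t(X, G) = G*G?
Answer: -7399332267/7195651192010 ≈ -0.0010283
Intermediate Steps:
t(X, G) = G**2
D(d) = 47/3 - 108*d - d**2/3 (D(d) = -((d**2 + 18**2*d) - 47)/3 = -((d**2 + 324*d) - 47)/3 = -(-47 + d**2 + 324*d)/3 = 47/3 - 108*d - d**2/3)
1/((-D(-23))/(-31007/(-49531) - 36748/(-20843))) = 1/((-(47/3 - 108*(-23) - 1/3*(-23)**2))/(-31007/(-49531) - 36748/(-20843))) = 1/((-(47/3 + 2484 - 1/3*529))/(-31007*(-1/49531) - 36748*(-1/20843))) = 1/((-(47/3 + 2484 - 529/3))/(31007/49531 + 36748/20843)) = 1/((-1*6970/3)/(2466444089/1032374633)) = 1/(-6970/3*1032374633/2466444089) = 1/(-7195651192010/7399332267) = -7399332267/7195651192010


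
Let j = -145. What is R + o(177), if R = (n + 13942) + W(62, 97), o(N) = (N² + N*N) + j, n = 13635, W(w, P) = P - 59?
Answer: 90128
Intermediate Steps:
W(w, P) = -59 + P
o(N) = -145 + 2*N² (o(N) = (N² + N*N) - 145 = (N² + N²) - 145 = 2*N² - 145 = -145 + 2*N²)
R = 27615 (R = (13635 + 13942) + (-59 + 97) = 27577 + 38 = 27615)
R + o(177) = 27615 + (-145 + 2*177²) = 27615 + (-145 + 2*31329) = 27615 + (-145 + 62658) = 27615 + 62513 = 90128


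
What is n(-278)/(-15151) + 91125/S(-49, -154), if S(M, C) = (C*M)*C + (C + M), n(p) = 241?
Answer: -184527338/1956645593 ≈ -0.094308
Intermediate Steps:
S(M, C) = C + M + M*C² (S(M, C) = M*C² + (C + M) = C + M + M*C²)
n(-278)/(-15151) + 91125/S(-49, -154) = 241/(-15151) + 91125/(-154 - 49 - 49*(-154)²) = 241*(-1/15151) + 91125/(-154 - 49 - 49*23716) = -241/15151 + 91125/(-154 - 49 - 1162084) = -241/15151 + 91125/(-1162287) = -241/15151 + 91125*(-1/1162287) = -241/15151 - 10125/129143 = -184527338/1956645593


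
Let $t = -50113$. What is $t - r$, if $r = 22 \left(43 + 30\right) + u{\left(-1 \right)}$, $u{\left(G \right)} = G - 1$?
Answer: $-51717$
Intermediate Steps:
$u{\left(G \right)} = -1 + G$ ($u{\left(G \right)} = G - 1 = -1 + G$)
$r = 1604$ ($r = 22 \left(43 + 30\right) - 2 = 22 \cdot 73 - 2 = 1606 - 2 = 1604$)
$t - r = -50113 - 1604 = -51717$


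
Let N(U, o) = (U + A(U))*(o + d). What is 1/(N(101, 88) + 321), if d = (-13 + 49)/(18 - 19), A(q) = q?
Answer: 1/10825 ≈ 9.2379e-5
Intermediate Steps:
d = -36 (d = 36/(-1) = 36*(-1) = -36)
N(U, o) = 2*U*(-36 + o) (N(U, o) = (U + U)*(o - 36) = (2*U)*(-36 + o) = 2*U*(-36 + o))
1/(N(101, 88) + 321) = 1/(2*101*(-36 + 88) + 321) = 1/(2*101*52 + 321) = 1/(10504 + 321) = 1/10825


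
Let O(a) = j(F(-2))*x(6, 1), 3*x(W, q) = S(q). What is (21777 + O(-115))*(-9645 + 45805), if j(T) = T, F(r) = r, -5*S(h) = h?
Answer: 2362383424/3 ≈ 7.8746e+8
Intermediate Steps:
S(h) = -h/5
x(W, q) = -q/15 (x(W, q) = (-q/5)/3 = -q/15)
O(a) = 2/15 (O(a) = -(-2)/15 = -2*(-1/15) = 2/15)
(21777 + O(-115))*(-9645 + 45805) = (21777 + 2/15)*(-9645 + 45805) = (326657/15)*36160 = 2362383424/3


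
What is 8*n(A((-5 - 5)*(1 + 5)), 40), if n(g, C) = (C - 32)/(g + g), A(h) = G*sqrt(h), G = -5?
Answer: 16*I*sqrt(15)/75 ≈ 0.82624*I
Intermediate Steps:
A(h) = -5*sqrt(h)
n(g, C) = (-32 + C)/(2*g) (n(g, C) = (-32 + C)/((2*g)) = (-32 + C)*(1/(2*g)) = (-32 + C)/(2*g))
8*n(A((-5 - 5)*(1 + 5)), 40) = 8*((-32 + 40)/(2*((-5*sqrt(1 + 5)*sqrt(-5 - 5))))) = 8*((1/2)*8/(-5*2*I*sqrt(15))) = 8*((1/2)*8/(-10*I*sqrt(15))) = 8*((1/2)*(I*sqrt(15)/150)*8) = 8*(2*I*sqrt(15)/75) = 16*I*sqrt(15)/75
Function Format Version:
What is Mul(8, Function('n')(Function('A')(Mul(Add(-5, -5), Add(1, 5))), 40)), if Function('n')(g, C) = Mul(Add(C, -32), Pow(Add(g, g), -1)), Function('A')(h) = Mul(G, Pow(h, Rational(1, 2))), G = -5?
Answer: Mul(Rational(16, 75), I, Pow(15, Rational(1, 2))) ≈ Mul(0.82624, I)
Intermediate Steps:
Function('A')(h) = Mul(-5, Pow(h, Rational(1, 2)))
Function('n')(g, C) = Mul(Rational(1, 2), Pow(g, -1), Add(-32, C)) (Function('n')(g, C) = Mul(Add(-32, C), Pow(Mul(2, g), -1)) = Mul(Add(-32, C), Mul(Rational(1, 2), Pow(g, -1))) = Mul(Rational(1, 2), Pow(g, -1), Add(-32, C)))
Mul(8, Function('n')(Function('A')(Mul(Add(-5, -5), Add(1, 5))), 40)) = Mul(8, Mul(Rational(1, 2), Pow(Mul(-5, Pow(Mul(Add(-5, -5), Add(1, 5)), Rational(1, 2))), -1), Add(-32, 40))) = Mul(8, Mul(Rational(1, 2), Pow(Mul(-5, Pow(Mul(-10, 6), Rational(1, 2))), -1), 8)) = Mul(8, Mul(Rational(1, 2), Pow(Mul(-5, Pow(-60, Rational(1, 2))), -1), 8)) = Mul(8, Mul(Rational(1, 2), Pow(Mul(-5, Mul(2, I, Pow(15, Rational(1, 2)))), -1), 8)) = Mul(8, Mul(Rational(1, 2), Pow(Mul(-10, I, Pow(15, Rational(1, 2))), -1), 8)) = Mul(8, Mul(Rational(1, 2), Mul(Rational(1, 150), I, Pow(15, Rational(1, 2))), 8)) = Mul(8, Mul(Rational(2, 75), I, Pow(15, Rational(1, 2)))) = Mul(Rational(16, 75), I, Pow(15, Rational(1, 2)))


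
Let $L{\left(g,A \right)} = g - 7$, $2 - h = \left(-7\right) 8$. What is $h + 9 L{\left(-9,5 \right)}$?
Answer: $-86$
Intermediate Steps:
$h = 58$ ($h = 2 - \left(-7\right) 8 = 2 - -56 = 2 + 56 = 58$)
$L{\left(g,A \right)} = -7 + g$
$h + 9 L{\left(-9,5 \right)} = 58 + 9 \left(-7 - 9\right) = 58 + 9 \left(-16\right) = 58 - 144 = -86$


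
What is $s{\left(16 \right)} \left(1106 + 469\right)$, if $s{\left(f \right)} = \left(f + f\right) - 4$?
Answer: $44100$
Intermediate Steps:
$s{\left(f \right)} = -4 + 2 f$ ($s{\left(f \right)} = 2 f - 4 = -4 + 2 f$)
$s{\left(16 \right)} \left(1106 + 469\right) = \left(-4 + 2 \cdot 16\right) \left(1106 + 469\right) = \left(-4 + 32\right) 1575 = 28 \cdot 1575 = 44100$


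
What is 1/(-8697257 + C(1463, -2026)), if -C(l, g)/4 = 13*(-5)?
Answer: -1/8696997 ≈ -1.1498e-7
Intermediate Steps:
C(l, g) = 260 (C(l, g) = -52*(-5) = -4*(-65) = 260)
1/(-8697257 + C(1463, -2026)) = 1/(-8697257 + 260) = 1/(-8696997) = -1/8696997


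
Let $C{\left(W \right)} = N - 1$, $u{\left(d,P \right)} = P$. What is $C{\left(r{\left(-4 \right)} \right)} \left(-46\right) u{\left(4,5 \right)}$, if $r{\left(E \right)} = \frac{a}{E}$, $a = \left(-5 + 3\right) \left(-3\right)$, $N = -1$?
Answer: $460$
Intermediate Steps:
$a = 6$ ($a = \left(-2\right) \left(-3\right) = 6$)
$r{\left(E \right)} = \frac{6}{E}$
$C{\left(W \right)} = -2$ ($C{\left(W \right)} = -1 - 1 = -2$)
$C{\left(r{\left(-4 \right)} \right)} \left(-46\right) u{\left(4,5 \right)} = \left(-2\right) \left(-46\right) 5 = 92 \cdot 5 = 460$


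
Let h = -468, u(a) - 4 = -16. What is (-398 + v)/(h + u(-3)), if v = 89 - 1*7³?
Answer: 163/120 ≈ 1.3583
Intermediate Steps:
u(a) = -12 (u(a) = 4 - 16 = -12)
v = -254 (v = 89 - 1*343 = 89 - 343 = -254)
(-398 + v)/(h + u(-3)) = (-398 - 254)/(-468 - 12) = -652/(-480) = -652*(-1/480) = 163/120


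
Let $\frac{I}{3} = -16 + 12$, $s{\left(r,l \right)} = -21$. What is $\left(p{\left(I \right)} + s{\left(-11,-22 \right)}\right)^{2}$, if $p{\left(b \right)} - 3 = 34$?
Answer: $256$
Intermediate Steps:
$I = -12$ ($I = 3 \left(-16 + 12\right) = 3 \left(-4\right) = -12$)
$p{\left(b \right)} = 37$ ($p{\left(b \right)} = 3 + 34 = 37$)
$\left(p{\left(I \right)} + s{\left(-11,-22 \right)}\right)^{2} = \left(37 - 21\right)^{2} = 16^{2} = 256$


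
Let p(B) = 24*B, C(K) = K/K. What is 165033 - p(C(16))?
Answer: 165009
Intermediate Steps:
C(K) = 1
165033 - p(C(16)) = 165033 - 24 = 165009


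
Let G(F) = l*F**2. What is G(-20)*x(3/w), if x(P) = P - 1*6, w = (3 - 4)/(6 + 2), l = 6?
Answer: -72000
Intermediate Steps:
w = -1/8 ≈ -0.12500
G(F) = 6*F**2
x(P) = -6 + P (x(P) = P - 6 = -6 + P)
G(-20)*x(3/w) = (6*(-20)**2)*(-6 + 3/(-1/8)) = (6*400)*(-6 + 3*(-8)) = 2400*(-6 - 24) = 2400*(-30) = -72000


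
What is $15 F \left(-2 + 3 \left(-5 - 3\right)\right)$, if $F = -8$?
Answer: $3120$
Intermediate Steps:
$15 F \left(-2 + 3 \left(-5 - 3\right)\right) = 15 \left(-8\right) \left(-2 + 3 \left(-5 - 3\right)\right) = - 120 \left(-2 + 3 \left(-5 - 3\right)\right) = - 120 \left(-2 + 3 \left(-8\right)\right) = - 120 \left(-2 - 24\right) = \left(-120\right) \left(-26\right) = 3120$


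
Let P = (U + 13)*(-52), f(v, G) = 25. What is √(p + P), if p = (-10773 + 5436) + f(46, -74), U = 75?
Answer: 4*I*√618 ≈ 99.438*I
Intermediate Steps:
p = -5312 (p = (-10773 + 5436) + 25 = -5337 + 25 = -5312)
P = -4576 (P = (75 + 13)*(-52) = 88*(-52) = -4576)
√(p + P) = √(-5312 - 4576) = √(-9888) = 4*I*√618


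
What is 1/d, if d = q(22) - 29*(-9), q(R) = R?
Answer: 1/283 ≈ 0.0035336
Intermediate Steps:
d = 283 (d = 22 - 29*(-9) = 22 + 261 = 283)
1/d = 1/283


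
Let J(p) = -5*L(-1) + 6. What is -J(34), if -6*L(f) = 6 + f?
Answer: -61/6 ≈ -10.167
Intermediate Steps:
L(f) = -1 - f/6 (L(f) = -(6 + f)/6 = -1 - f/6)
J(p) = 61/6 (J(p) = -5*(-1 - 1/6*(-1)) + 6 = -5*(-1 + 1/6) + 6 = -5*(-5/6) + 6 = 25/6 + 6 = 61/6)
-J(34) = -1*61/6 = -61/6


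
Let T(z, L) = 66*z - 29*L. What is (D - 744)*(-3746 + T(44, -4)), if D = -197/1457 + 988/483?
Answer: 126380022758/234577 ≈ 5.3876e+5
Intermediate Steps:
T(z, L) = -29*L + 66*z
D = 1344365/703731 (D = -197*1/1457 + 988*(1/483) = -197/1457 + 988/483 = 1344365/703731 ≈ 1.9103)
(D - 744)*(-3746 + T(44, -4)) = (1344365/703731 - 744)*(-3746 + (-29*(-4) + 66*44)) = -522231499*(-3746 + (116 + 2904))/703731 = -522231499*(-3746 + 3020)/703731 = -522231499/703731*(-726) = 126380022758/234577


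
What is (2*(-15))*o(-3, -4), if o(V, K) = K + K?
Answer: 240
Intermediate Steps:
o(V, K) = 2*K
(2*(-15))*o(-3, -4) = (2*(-15))*(2*(-4)) = -30*(-8) = 240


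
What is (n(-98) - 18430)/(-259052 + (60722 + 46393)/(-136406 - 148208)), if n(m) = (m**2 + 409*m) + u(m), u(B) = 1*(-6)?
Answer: 13921609196/73729933043 ≈ 0.18882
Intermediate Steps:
u(B) = -6
n(m) = -6 + m**2 + 409*m (n(m) = (m**2 + 409*m) - 6 = -6 + m**2 + 409*m)
(n(-98) - 18430)/(-259052 + (60722 + 46393)/(-136406 - 148208)) = ((-6 + (-98)**2 + 409*(-98)) - 18430)/(-259052 + (60722 + 46393)/(-136406 - 148208)) = ((-6 + 9604 - 40082) - 18430)/(-259052 + 107115/(-284614)) = (-30484 - 18430)/(-259052 + 107115*(-1/284614)) = -48914/(-259052 - 107115/284614) = -48914/(-73729933043/284614) = -48914*(-284614/73729933043) = 13921609196/73729933043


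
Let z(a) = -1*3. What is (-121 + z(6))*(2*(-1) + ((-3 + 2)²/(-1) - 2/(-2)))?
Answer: 248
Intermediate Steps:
z(a) = -3
(-121 + z(6))*(2*(-1) + ((-3 + 2)²/(-1) - 2/(-2))) = (-121 - 3)*(2*(-1) + ((-3 + 2)²/(-1) - 2/(-2))) = -124*(-2 + ((-1)²*(-1) - 2*(-½))) = -124*(-2 + (1*(-1) + 1)) = -124*(-2 + (-1 + 1)) = -124*(-2 + 0) = -124*(-2) = 248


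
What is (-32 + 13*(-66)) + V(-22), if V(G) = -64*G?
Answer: 518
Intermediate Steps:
(-32 + 13*(-66)) + V(-22) = (-32 + 13*(-66)) - 64*(-22) = (-32 - 858) + 1408 = -890 + 1408 = 518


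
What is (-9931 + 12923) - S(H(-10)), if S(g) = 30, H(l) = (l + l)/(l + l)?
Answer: 2962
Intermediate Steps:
H(l) = 1 (H(l) = (2*l)/((2*l)) = (2*l)*(1/(2*l)) = 1)
(-9931 + 12923) - S(H(-10)) = (-9931 + 12923) - 1*30 = 2992 - 30 = 2962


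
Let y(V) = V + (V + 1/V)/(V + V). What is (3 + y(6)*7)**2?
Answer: 12243001/5184 ≈ 2361.7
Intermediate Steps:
y(V) = V + (V + 1/V)/(2*V) (y(V) = V + (V + 1/V)/((2*V)) = V + (V + 1/V)*(1/(2*V)) = V + (V + 1/V)/(2*V))
(3 + y(6)*7)**2 = (3 + (1/2 + 6 + (1/2)/6**2)*7)**2 = (3 + (1/2 + 6 + (1/2)*(1/36))*7)**2 = (3 + (1/2 + 6 + 1/72)*7)**2 = (3 + (469/72)*7)**2 = (3 + 3283/72)**2 = (3499/72)**2 = 12243001/5184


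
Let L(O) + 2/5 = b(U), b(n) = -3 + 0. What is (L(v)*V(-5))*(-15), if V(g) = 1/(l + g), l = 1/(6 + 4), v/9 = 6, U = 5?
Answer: -510/49 ≈ -10.408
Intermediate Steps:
v = 54 (v = 9*6 = 54)
b(n) = -3
l = ⅒ (l = 1/10 = ⅒ ≈ 0.10000)
L(O) = -17/5 (L(O) = -⅖ - 3 = -17/5)
V(g) = 1/(⅒ + g)
(L(v)*V(-5))*(-15) = -34/(1 + 10*(-5))*(-15) = -34/(1 - 50)*(-15) = -34/(-49)*(-15) = -34*(-1)/49*(-15) = -17/5*(-10/49)*(-15) = (34/49)*(-15) = -510/49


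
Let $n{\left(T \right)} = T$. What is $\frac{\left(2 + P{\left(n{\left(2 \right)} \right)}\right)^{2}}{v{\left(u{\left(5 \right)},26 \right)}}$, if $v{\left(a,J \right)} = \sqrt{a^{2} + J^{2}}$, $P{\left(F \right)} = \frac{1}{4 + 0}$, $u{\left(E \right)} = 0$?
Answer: $\frac{81}{416} \approx 0.19471$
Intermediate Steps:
$P{\left(F \right)} = \frac{1}{4}$
$v{\left(a,J \right)} = \sqrt{J^{2} + a^{2}}$
$\frac{\left(2 + P{\left(n{\left(2 \right)} \right)}\right)^{2}}{v{\left(u{\left(5 \right)},26 \right)}} = \frac{\left(2 + \frac{1}{4}\right)^{2}}{\sqrt{26^{2} + 0^{2}}} = \frac{\left(\frac{9}{4}\right)^{2}}{\sqrt{676 + 0}} = \frac{81}{16 \sqrt{676}} = \frac{81}{16 \cdot 26} = \frac{81}{16} \cdot \frac{1}{26} = \frac{81}{416}$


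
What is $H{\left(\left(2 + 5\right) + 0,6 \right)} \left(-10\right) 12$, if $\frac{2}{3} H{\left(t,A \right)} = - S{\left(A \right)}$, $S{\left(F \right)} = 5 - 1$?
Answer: $720$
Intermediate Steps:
$S{\left(F \right)} = 4$ ($S{\left(F \right)} = 5 - 1 = 4$)
$H{\left(t,A \right)} = -6$ ($H{\left(t,A \right)} = \frac{3 \left(\left(-1\right) 4\right)}{2} = \frac{3}{2} \left(-4\right) = -6$)
$H{\left(\left(2 + 5\right) + 0,6 \right)} \left(-10\right) 12 = \left(-6\right) \left(-10\right) 12 = 60 \cdot 12 = 720$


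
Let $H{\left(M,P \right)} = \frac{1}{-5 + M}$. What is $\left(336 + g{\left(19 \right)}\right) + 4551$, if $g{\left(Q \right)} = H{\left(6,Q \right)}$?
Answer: $4888$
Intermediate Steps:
$g{\left(Q \right)} = 1$ ($g{\left(Q \right)} = \frac{1}{-5 + 6} = 1^{-1} = 1$)
$\left(336 + g{\left(19 \right)}\right) + 4551 = \left(336 + 1\right) + 4551 = 337 + 4551 = 4888$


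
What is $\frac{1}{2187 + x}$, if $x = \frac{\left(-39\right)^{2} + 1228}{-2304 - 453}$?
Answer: $\frac{2757}{6026810} \approx 0.00045746$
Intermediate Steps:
$x = - \frac{2749}{2757}$ ($x = \frac{1521 + 1228}{-2757} = 2749 \left(- \frac{1}{2757}\right) = - \frac{2749}{2757} \approx -0.9971$)
$\frac{1}{2187 + x} = \frac{1}{2187 - \frac{2749}{2757}} = \frac{1}{\frac{6026810}{2757}} = \frac{2757}{6026810}$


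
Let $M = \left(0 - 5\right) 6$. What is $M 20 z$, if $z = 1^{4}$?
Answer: $-600$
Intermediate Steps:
$z = 1$
$M = -30$ ($M = \left(-5\right) 6 = -30$)
$M 20 z = \left(-30\right) 20 \cdot 1 = \left(-600\right) 1 = -600$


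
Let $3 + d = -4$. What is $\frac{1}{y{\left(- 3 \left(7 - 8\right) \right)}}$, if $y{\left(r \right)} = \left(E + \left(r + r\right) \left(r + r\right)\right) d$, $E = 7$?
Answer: $- \frac{1}{301} \approx -0.0033223$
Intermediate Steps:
$d = -7$ ($d = -3 - 4 = -7$)
$y{\left(r \right)} = -49 - 28 r^{2}$ ($y{\left(r \right)} = \left(7 + \left(r + r\right) \left(r + r\right)\right) \left(-7\right) = \left(7 + 2 r 2 r\right) \left(-7\right) = \left(7 + 4 r^{2}\right) \left(-7\right) = -49 - 28 r^{2}$)
$\frac{1}{y{\left(- 3 \left(7 - 8\right) \right)}} = \frac{1}{-49 - 28 \left(- 3 \left(7 - 8\right)\right)^{2}} = \frac{1}{-49 - 28 \left(\left(-3\right) \left(-1\right)\right)^{2}} = \frac{1}{-49 - 28 \cdot 3^{2}} = \frac{1}{-49 - 252} = \frac{1}{-301} = - \frac{1}{301}$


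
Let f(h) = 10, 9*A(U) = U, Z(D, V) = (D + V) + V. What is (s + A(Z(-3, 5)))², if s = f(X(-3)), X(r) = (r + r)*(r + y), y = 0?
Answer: 9409/81 ≈ 116.16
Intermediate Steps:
Z(D, V) = D + 2*V
A(U) = U/9
X(r) = 2*r² (X(r) = (r + r)*(r + 0) = (2*r)*r = 2*r²)
s = 10
(s + A(Z(-3, 5)))² = (10 + (-3 + 2*5)/9)² = (10 + (-3 + 10)/9)² = (10 + (⅑)*7)² = (10 + 7/9)² = (97/9)² = 9409/81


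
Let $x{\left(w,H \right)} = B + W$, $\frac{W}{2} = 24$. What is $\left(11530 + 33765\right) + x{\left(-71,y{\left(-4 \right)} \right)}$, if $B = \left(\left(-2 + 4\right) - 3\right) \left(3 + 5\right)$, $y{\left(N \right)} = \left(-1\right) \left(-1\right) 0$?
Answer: $45335$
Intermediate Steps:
$W = 48$ ($W = 2 \cdot 24 = 48$)
$y{\left(N \right)} = 0$ ($y{\left(N \right)} = 1 \cdot 0 = 0$)
$B = -8$ ($B = \left(2 - 3\right) 8 = \left(-1\right) 8 = -8$)
$x{\left(w,H \right)} = 40$ ($x{\left(w,H \right)} = -8 + 48 = 40$)
$\left(11530 + 33765\right) + x{\left(-71,y{\left(-4 \right)} \right)} = \left(11530 + 33765\right) + 40 = 45295 + 40 = 45335$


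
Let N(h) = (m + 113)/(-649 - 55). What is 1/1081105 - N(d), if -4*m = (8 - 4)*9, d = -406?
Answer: 14054453/95137240 ≈ 0.14773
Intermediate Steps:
m = -9 (m = -(8 - 4)*9/4 = -9 ≈ -9.0000)
N(h) = -13/88 (N(h) = (-9 + 113)/(-649 - 55) = 104/(-704) = 104*(-1/704) = -13/88)
1/1081105 - N(d) = 1/1081105 - 1*(-13/88) = 1/1081105 + 13/88 = 14054453/95137240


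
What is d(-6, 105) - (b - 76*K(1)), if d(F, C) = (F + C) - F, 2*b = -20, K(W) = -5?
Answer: -265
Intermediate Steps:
b = -10 (b = (½)*(-20) = -10)
d(F, C) = C (d(F, C) = (C + F) - F = C)
d(-6, 105) - (b - 76*K(1)) = 105 - (-10 - 76*(-5)) = 105 - (-10 + 380) = 105 - 1*370 = 105 - 370 = -265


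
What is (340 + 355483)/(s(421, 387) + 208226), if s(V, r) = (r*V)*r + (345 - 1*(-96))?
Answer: 355823/63261416 ≈ 0.0056246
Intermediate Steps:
s(V, r) = 441 + V*r² (s(V, r) = (V*r)*r + (345 + 96) = V*r² + 441 = 441 + V*r²)
(340 + 355483)/(s(421, 387) + 208226) = (340 + 355483)/((441 + 421*387²) + 208226) = 355823/((441 + 421*149769) + 208226) = 355823/((441 + 63052749) + 208226) = 355823/(63053190 + 208226) = 355823/63261416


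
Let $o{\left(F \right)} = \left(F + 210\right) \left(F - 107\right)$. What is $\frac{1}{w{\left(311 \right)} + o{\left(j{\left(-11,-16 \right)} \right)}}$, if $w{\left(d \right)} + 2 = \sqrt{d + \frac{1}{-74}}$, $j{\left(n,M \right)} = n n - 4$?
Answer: $\frac{241832}{790283963} - \frac{3 \sqrt{189218}}{790283963} \approx 0.00030436$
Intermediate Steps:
$j{\left(n,M \right)} = -4 + n^{2}$ ($j{\left(n,M \right)} = n^{2} - 4 = -4 + n^{2}$)
$o{\left(F \right)} = \left(-107 + F\right) \left(210 + F\right)$ ($o{\left(F \right)} = \left(210 + F\right) \left(-107 + F\right) = \left(-107 + F\right) \left(210 + F\right)$)
$w{\left(d \right)} = -2 + \sqrt{- \frac{1}{74} + d}$ ($w{\left(d \right)} = -2 + \sqrt{d + \frac{1}{-74}} = -2 + \sqrt{d - \frac{1}{74}} = -2 + \sqrt{- \frac{1}{74} + d}$)
$\frac{1}{w{\left(311 \right)} + o{\left(j{\left(-11,-16 \right)} \right)}} = \frac{1}{\left(-2 + \frac{\sqrt{-74 + 5476 \cdot 311}}{74}\right) + \left(-22470 + \left(-4 + \left(-11\right)^{2}\right)^{2} + 103 \left(-4 + \left(-11\right)^{2}\right)\right)} = \frac{1}{\left(-2 + \frac{\sqrt{-74 + 1703036}}{74}\right) + \left(-22470 + \left(-4 + 121\right)^{2} + 103 \left(-4 + 121\right)\right)} = \frac{1}{\left(-2 + \frac{\sqrt{1702962}}{74}\right) + \left(-22470 + 117^{2} + 103 \cdot 117\right)} = \frac{1}{\left(-2 + \frac{3 \sqrt{189218}}{74}\right) + \left(-22470 + 13689 + 12051\right)} = \frac{1}{\left(-2 + \frac{3 \sqrt{189218}}{74}\right) + 3270} = \frac{1}{3268 + \frac{3 \sqrt{189218}}{74}}$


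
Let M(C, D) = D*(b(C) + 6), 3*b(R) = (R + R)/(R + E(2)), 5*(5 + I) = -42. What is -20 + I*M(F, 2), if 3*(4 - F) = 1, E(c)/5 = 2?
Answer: -22828/123 ≈ -185.59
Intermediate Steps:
I = -67/5 (I = -5 + (⅕)*(-42) = -5 - 42/5 = -67/5 ≈ -13.400)
E(c) = 10 (E(c) = 5*2 = 10)
F = 11/3 (F = 4 - ⅓*1 = 4 - ⅓ = 11/3 ≈ 3.6667)
b(R) = 2*R/(3*(10 + R)) (b(R) = ((R + R)/(R + 10))/3 = ((2*R)/(10 + R))/3 = (2*R/(10 + R))/3 = 2*R/(3*(10 + R)))
M(C, D) = D*(6 + 2*C/(3*(10 + C))) (M(C, D) = D*(2*C/(3*(10 + C)) + 6) = D*(6 + 2*C/(3*(10 + C))))
-20 + I*M(F, 2) = -20 - 268*2*(9 + 11/3)/(3*(10 + 11/3)) = -20 - 268*2*38/(3*41/3*3) = -20 - 268*2*3*38/(3*41*3) = -20 - 67/5*1520/123 = -20 - 20368/123 = -22828/123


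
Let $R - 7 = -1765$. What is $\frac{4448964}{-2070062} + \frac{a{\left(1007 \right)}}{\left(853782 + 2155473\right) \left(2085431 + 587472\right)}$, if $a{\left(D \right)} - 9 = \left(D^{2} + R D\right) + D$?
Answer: $- \frac{5964167740737643067}{2775072233072503405} \approx -2.1492$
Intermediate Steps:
$R = -1758$ ($R = 7 - 1765 = -1758$)
$a{\left(D \right)} = 9 + D^{2} - 1757 D$ ($a{\left(D \right)} = 9 + \left(\left(D^{2} - 1758 D\right) + D\right) = 9 + \left(D^{2} - 1757 D\right) = 9 + D^{2} - 1757 D$)
$\frac{4448964}{-2070062} + \frac{a{\left(1007 \right)}}{\left(853782 + 2155473\right) \left(2085431 + 587472\right)} = \frac{4448964}{-2070062} + \frac{9 + 1007^{2} - 1769299}{\left(853782 + 2155473\right) \left(2085431 + 587472\right)} = 4448964 \left(- \frac{1}{2070062}\right) + \frac{9 + 1014049 - 1769299}{3009255 \cdot 2672903} = - \frac{2224482}{1035031} - \frac{755241}{8043446717265} = - \frac{2224482}{1035031} - \frac{251747}{2681148905755} = - \frac{5964167740737643067}{2775072233072503405}$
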